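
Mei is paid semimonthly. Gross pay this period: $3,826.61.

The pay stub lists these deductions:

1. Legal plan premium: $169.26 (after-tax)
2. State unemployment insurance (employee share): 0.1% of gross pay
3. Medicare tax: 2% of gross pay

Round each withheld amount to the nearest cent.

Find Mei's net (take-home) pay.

$3,576.99

Medicare tax: $3,826.61 × 0.02 = $76.53
State unemployment insurance (employee share): $3,826.61 × 0.001 = $3.83
Legal plan premium: $169.26
Total deductions = $76.53 + $3.83 + $169.26 = $249.62
Net pay = $3,826.61 − $249.62 = $3,576.99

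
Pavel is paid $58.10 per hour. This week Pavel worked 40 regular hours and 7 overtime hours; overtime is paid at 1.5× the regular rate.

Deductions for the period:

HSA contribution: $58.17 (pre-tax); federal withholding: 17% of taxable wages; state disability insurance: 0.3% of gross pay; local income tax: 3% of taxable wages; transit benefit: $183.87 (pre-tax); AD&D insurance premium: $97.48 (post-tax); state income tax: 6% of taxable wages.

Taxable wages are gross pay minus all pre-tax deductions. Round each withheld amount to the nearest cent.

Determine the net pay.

$1885.81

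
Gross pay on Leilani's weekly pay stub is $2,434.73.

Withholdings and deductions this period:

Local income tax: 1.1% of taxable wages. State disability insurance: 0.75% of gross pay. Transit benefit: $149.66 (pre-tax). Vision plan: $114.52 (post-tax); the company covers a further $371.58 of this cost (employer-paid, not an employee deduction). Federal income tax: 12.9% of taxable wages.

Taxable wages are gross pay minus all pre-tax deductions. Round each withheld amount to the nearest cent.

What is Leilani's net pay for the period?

Transit benefit: $149.66
Taxable wages = $2,434.73 − $149.66 = $2,285.07
Local income tax: $2,285.07 × 0.011 = $25.14
Federal income tax: $2,285.07 × 0.129 = $294.77
State disability insurance: $2,434.73 × 0.0075 = $18.26
Vision plan: $114.52
(Employer's $371.58 toward vision plan is not withheld from the employee.)
Total deductions = $149.66 + $25.14 + $294.77 + $18.26 + $114.52 = $602.35
Net pay = $2,434.73 − $602.35 = $1,832.38

$1,832.38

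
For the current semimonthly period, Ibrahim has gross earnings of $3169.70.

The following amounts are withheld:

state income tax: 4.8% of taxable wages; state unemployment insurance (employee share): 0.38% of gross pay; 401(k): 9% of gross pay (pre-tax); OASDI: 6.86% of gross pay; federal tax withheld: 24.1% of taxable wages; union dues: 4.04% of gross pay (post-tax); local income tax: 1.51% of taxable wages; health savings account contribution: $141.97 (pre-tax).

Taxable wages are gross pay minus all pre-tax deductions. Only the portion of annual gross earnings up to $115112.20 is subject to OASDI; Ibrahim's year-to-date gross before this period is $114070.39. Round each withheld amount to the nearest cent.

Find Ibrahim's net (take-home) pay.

$1696.91

401(k): $3169.70 × 0.09 = $285.27
Health savings account contribution: $141.97
Pre-tax total = $285.27 + $141.97 = $427.24
Taxable wages = $3169.70 − $427.24 = $2742.46
Local income tax: $2742.46 × 0.0151 = $41.41
Federal tax withheld: $2742.46 × 0.241 = $660.93
State income tax: $2742.46 × 0.048 = $131.64
State unemployment insurance (employee share): $3169.70 × 0.0038 = $12.04
OASDI: only $115112.20 − $114070.39 = $1041.81 of this check is subject → $1041.81 × 0.0686 = $71.47
Union dues: $3169.70 × 0.0404 = $128.06
Total deductions = $285.27 + $141.97 + $41.41 + $660.93 + $131.64 + $12.04 + $71.47 + $128.06 = $1472.79
Net pay = $3169.70 − $1472.79 = $1696.91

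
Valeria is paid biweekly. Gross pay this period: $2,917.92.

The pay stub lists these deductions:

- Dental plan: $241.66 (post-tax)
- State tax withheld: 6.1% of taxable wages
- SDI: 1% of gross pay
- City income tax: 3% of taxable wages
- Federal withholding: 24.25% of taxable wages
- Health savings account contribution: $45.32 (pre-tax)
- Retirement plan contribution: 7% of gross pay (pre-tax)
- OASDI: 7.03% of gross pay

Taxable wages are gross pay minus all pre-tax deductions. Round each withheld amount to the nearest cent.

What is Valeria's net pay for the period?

$1,302.49

Retirement plan contribution: $2,917.92 × 0.07 = $204.25
Health savings account contribution: $45.32
Pre-tax total = $204.25 + $45.32 = $249.57
Taxable wages = $2,917.92 − $249.57 = $2,668.35
State tax withheld: $2,668.35 × 0.061 = $162.77
Federal withholding: $2,668.35 × 0.2425 = $647.07
City income tax: $2,668.35 × 0.03 = $80.05
OASDI: $2,917.92 × 0.0703 = $205.13
SDI: $2,917.92 × 0.01 = $29.18
Dental plan: $241.66
Total deductions = $204.25 + $45.32 + $162.77 + $647.07 + $80.05 + $205.13 + $29.18 + $241.66 = $1,615.43
Net pay = $2,917.92 − $1,615.43 = $1,302.49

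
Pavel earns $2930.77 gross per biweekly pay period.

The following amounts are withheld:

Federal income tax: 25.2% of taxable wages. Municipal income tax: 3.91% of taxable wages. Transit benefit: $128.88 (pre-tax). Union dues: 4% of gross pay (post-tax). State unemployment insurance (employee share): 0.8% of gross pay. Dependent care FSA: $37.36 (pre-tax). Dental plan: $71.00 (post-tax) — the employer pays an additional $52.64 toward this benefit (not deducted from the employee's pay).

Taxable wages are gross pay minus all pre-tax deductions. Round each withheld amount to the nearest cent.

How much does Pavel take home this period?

$1748.10

Transit benefit: $128.88
Dependent care FSA: $37.36
Pre-tax total = $128.88 + $37.36 = $166.24
Taxable wages = $2930.77 − $166.24 = $2764.53
Municipal income tax: $2764.53 × 0.0391 = $108.09
Federal income tax: $2764.53 × 0.252 = $696.66
State unemployment insurance (employee share): $2930.77 × 0.008 = $23.45
Union dues: $2930.77 × 0.04 = $117.23
Dental plan: $71.00
(Employer's $52.64 toward dental plan is not withheld from the employee.)
Total deductions = $128.88 + $37.36 + $108.09 + $696.66 + $23.45 + $117.23 + $71.00 = $1182.67
Net pay = $2930.77 − $1182.67 = $1748.10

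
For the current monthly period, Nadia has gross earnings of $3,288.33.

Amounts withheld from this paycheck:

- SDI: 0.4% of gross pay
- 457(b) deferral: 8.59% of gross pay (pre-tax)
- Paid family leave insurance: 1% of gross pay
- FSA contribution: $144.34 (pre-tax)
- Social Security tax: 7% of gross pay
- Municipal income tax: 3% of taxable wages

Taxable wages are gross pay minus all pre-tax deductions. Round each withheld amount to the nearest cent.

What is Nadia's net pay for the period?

$2,499.46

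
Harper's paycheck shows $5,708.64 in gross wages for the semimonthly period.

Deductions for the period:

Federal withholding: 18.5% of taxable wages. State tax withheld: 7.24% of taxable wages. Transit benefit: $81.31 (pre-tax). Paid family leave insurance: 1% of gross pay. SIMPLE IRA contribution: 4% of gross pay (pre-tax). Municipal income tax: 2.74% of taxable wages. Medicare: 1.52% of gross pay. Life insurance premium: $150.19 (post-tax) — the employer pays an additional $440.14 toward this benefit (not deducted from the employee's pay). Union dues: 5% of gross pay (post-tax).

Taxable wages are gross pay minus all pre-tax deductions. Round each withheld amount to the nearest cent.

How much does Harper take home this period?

SIMPLE IRA contribution: $5,708.64 × 0.04 = $228.35
Transit benefit: $81.31
Pre-tax total = $228.35 + $81.31 = $309.66
Taxable wages = $5,708.64 − $309.66 = $5,398.98
Federal withholding: $5,398.98 × 0.185 = $998.81
State tax withheld: $5,398.98 × 0.0724 = $390.89
Municipal income tax: $5,398.98 × 0.0274 = $147.93
Medicare: $5,708.64 × 0.0152 = $86.77
Paid family leave insurance: $5,708.64 × 0.01 = $57.09
Union dues: $5,708.64 × 0.05 = $285.43
Life insurance premium: $150.19
(Employer's $440.14 toward life insurance premium is not withheld from the employee.)
Total deductions = $228.35 + $81.31 + $998.81 + $390.89 + $147.93 + $86.77 + $57.09 + $285.43 + $150.19 = $2,426.77
Net pay = $5,708.64 − $2,426.77 = $3,281.87

$3,281.87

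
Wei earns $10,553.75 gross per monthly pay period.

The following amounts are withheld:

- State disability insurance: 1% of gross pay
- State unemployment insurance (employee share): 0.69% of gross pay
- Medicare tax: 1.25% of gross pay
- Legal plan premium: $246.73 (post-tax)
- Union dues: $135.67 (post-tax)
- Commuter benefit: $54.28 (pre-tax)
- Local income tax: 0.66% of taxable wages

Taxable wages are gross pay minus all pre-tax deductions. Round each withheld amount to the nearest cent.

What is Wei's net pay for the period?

$9,737.49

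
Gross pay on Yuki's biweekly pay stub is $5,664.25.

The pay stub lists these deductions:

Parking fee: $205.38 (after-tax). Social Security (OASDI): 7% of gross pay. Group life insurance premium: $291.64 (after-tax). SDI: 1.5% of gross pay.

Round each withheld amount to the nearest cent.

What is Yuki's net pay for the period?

Social Security (OASDI): $5,664.25 × 0.07 = $396.50
SDI: $5,664.25 × 0.015 = $84.96
Group life insurance premium: $291.64
Parking fee: $205.38
Total deductions = $396.50 + $84.96 + $291.64 + $205.38 = $978.48
Net pay = $5,664.25 − $978.48 = $4,685.77

$4,685.77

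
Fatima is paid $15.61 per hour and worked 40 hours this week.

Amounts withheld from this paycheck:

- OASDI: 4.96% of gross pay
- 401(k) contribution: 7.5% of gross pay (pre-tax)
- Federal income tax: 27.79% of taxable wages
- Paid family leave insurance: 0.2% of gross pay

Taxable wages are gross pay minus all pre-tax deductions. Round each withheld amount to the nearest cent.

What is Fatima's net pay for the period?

$384.84

Gross pay: 40 × $15.61 = $624.40
401(k) contribution: $624.40 × 0.075 = $46.83
Taxable wages = $624.40 − $46.83 = $577.57
Federal income tax: $577.57 × 0.2779 = $160.51
OASDI: $624.40 × 0.0496 = $30.97
Paid family leave insurance: $624.40 × 0.002 = $1.25
Total deductions = $46.83 + $160.51 + $30.97 + $1.25 = $239.56
Net pay = $624.40 − $239.56 = $384.84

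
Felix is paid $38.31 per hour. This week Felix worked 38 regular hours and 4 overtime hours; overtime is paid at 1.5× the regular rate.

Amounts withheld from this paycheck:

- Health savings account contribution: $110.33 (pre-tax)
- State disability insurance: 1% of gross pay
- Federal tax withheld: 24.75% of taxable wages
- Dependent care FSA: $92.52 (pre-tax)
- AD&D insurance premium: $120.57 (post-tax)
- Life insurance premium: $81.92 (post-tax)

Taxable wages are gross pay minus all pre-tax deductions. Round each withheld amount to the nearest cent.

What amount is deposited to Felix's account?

$896.45

Regular pay: 38 × $38.31 = $1,455.78
Overtime pay: 4 × $38.31 × 1.5 = $229.86
Gross pay = $1,455.78 + $229.86 = $1,685.64
Dependent care FSA: $92.52
Health savings account contribution: $110.33
Pre-tax total = $92.52 + $110.33 = $202.85
Taxable wages = $1,685.64 − $202.85 = $1,482.79
Federal tax withheld: $1,482.79 × 0.2475 = $366.99
State disability insurance: $1,685.64 × 0.01 = $16.86
AD&D insurance premium: $120.57
Life insurance premium: $81.92
Total deductions = $92.52 + $110.33 + $366.99 + $16.86 + $120.57 + $81.92 = $789.19
Net pay = $1,685.64 − $789.19 = $896.45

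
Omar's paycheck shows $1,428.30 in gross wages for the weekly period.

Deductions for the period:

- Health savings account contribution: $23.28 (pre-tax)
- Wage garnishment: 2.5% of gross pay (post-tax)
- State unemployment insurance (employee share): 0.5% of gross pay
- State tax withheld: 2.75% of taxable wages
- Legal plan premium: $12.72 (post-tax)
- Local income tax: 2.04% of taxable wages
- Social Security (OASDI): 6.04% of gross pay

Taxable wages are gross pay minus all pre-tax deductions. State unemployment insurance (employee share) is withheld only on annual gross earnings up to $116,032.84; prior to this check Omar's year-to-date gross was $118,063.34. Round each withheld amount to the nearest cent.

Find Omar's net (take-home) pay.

$1,203.02

Health savings account contribution: $23.28
Taxable wages = $1,428.30 − $23.28 = $1,405.02
Local income tax: $1,405.02 × 0.0204 = $28.66
State tax withheld: $1,405.02 × 0.0275 = $38.64
Social Security (OASDI): $1,428.30 × 0.0604 = $86.27
State unemployment insurance (employee share): annual cap $116,032.84 already reached (YTD $118,063.34), so $0.00
Legal plan premium: $12.72
Wage garnishment: $1,428.30 × 0.025 = $35.71
Total deductions = $23.28 + $28.66 + $38.64 + $86.27 + $0.00 + $12.72 + $35.71 = $225.28
Net pay = $1,428.30 − $225.28 = $1,203.02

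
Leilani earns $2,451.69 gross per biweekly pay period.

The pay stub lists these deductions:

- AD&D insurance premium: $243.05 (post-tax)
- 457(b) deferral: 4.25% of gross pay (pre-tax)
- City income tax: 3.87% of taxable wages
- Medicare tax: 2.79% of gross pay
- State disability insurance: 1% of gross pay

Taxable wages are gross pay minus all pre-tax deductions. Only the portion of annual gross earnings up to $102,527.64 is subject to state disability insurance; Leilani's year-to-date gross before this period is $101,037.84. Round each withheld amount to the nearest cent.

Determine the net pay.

457(b) deferral: $2,451.69 × 0.0425 = $104.20
Taxable wages = $2,451.69 − $104.20 = $2,347.49
City income tax: $2,347.49 × 0.0387 = $90.85
State disability insurance: only $102,527.64 − $101,037.84 = $1,489.80 of this check is subject → $1,489.80 × 0.01 = $14.90
Medicare tax: $2,451.69 × 0.0279 = $68.40
AD&D insurance premium: $243.05
Total deductions = $104.20 + $90.85 + $14.90 + $68.40 + $243.05 = $521.40
Net pay = $2,451.69 − $521.40 = $1,930.29

$1,930.29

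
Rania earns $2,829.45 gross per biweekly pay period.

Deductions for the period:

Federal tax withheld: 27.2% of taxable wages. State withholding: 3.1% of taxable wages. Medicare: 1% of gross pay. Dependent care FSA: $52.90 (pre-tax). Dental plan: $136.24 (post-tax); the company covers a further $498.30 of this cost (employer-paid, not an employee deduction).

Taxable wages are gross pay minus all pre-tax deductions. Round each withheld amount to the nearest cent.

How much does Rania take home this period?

Dependent care FSA: $52.90
Taxable wages = $2,829.45 − $52.90 = $2,776.55
State withholding: $2,776.55 × 0.031 = $86.07
Federal tax withheld: $2,776.55 × 0.272 = $755.22
Medicare: $2,829.45 × 0.01 = $28.29
Dental plan: $136.24
(Employer's $498.30 toward dental plan is not withheld from the employee.)
Total deductions = $52.90 + $86.07 + $755.22 + $28.29 + $136.24 = $1,058.72
Net pay = $2,829.45 − $1,058.72 = $1,770.73

$1,770.73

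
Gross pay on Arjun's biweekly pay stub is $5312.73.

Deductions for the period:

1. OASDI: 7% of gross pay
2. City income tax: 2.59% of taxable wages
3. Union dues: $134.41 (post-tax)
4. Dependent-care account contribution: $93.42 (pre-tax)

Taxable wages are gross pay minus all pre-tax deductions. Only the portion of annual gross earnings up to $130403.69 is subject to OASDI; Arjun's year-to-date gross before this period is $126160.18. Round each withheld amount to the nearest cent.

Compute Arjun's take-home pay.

Dependent-care account contribution: $93.42
Taxable wages = $5312.73 − $93.42 = $5219.31
City income tax: $5219.31 × 0.0259 = $135.18
OASDI: only $130403.69 − $126160.18 = $4243.51 of this check is subject → $4243.51 × 0.07 = $297.05
Union dues: $134.41
Total deductions = $93.42 + $135.18 + $297.05 + $134.41 = $660.06
Net pay = $5312.73 − $660.06 = $4652.67

$4652.67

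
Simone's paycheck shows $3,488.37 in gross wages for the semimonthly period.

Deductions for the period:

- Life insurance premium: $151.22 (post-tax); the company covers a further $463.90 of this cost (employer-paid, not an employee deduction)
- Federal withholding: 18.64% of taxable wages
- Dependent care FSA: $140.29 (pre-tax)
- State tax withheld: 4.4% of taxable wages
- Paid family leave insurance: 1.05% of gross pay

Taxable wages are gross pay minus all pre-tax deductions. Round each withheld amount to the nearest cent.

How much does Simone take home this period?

Dependent care FSA: $140.29
Taxable wages = $3,488.37 − $140.29 = $3,348.08
Federal withholding: $3,348.08 × 0.1864 = $624.08
State tax withheld: $3,348.08 × 0.044 = $147.32
Paid family leave insurance: $3,488.37 × 0.0105 = $36.63
Life insurance premium: $151.22
(Employer's $463.90 toward life insurance premium is not withheld from the employee.)
Total deductions = $140.29 + $624.08 + $147.32 + $36.63 + $151.22 = $1,099.54
Net pay = $3,488.37 − $1,099.54 = $2,388.83

$2,388.83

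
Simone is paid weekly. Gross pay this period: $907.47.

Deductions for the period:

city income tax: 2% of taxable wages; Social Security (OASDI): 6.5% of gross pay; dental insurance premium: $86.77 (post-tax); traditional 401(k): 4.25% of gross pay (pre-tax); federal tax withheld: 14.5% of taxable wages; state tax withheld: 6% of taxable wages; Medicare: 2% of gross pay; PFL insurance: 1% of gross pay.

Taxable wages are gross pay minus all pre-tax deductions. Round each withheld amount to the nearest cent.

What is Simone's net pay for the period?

$500.42

Traditional 401(k): $907.47 × 0.0425 = $38.57
Taxable wages = $907.47 − $38.57 = $868.90
State tax withheld: $868.90 × 0.06 = $52.13
Federal tax withheld: $868.90 × 0.145 = $125.99
City income tax: $868.90 × 0.02 = $17.38
PFL insurance: $907.47 × 0.01 = $9.07
Social Security (OASDI): $907.47 × 0.065 = $58.99
Medicare: $907.47 × 0.02 = $18.15
Dental insurance premium: $86.77
Total deductions = $38.57 + $52.13 + $125.99 + $17.38 + $9.07 + $58.99 + $18.15 + $86.77 = $407.05
Net pay = $907.47 − $407.05 = $500.42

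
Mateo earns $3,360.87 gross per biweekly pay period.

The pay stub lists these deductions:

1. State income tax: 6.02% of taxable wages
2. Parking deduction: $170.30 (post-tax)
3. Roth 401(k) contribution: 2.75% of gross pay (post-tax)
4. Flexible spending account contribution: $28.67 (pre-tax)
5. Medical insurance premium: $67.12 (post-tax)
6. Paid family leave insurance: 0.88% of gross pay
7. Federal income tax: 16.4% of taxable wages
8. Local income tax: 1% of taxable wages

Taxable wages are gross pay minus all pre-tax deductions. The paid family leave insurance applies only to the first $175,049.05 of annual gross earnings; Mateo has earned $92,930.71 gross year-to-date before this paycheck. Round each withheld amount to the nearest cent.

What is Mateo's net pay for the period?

$2,192.38

Flexible spending account contribution: $28.67
Taxable wages = $3,360.87 − $28.67 = $3,332.20
Local income tax: $3,332.20 × 0.01 = $33.32
State income tax: $3,332.20 × 0.0602 = $200.60
Federal income tax: $3,332.20 × 0.164 = $546.48
Paid family leave insurance: cap not yet reached, full $3,360.87 is subject → $3,360.87 × 0.0088 = $29.58
Roth 401(k) contribution: $3,360.87 × 0.0275 = $92.42
Parking deduction: $170.30
Medical insurance premium: $67.12
Total deductions = $28.67 + $33.32 + $200.60 + $546.48 + $29.58 + $92.42 + $170.30 + $67.12 = $1,168.49
Net pay = $3,360.87 − $1,168.49 = $2,192.38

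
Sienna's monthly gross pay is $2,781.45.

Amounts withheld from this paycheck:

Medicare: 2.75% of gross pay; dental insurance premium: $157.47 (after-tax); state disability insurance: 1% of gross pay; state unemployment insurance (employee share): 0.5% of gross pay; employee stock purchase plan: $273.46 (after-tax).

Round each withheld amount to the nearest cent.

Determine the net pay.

Medicare: $2,781.45 × 0.0275 = $76.49
State unemployment insurance (employee share): $2,781.45 × 0.005 = $13.91
State disability insurance: $2,781.45 × 0.01 = $27.81
Dental insurance premium: $157.47
Employee stock purchase plan: $273.46
Total deductions = $76.49 + $13.91 + $27.81 + $157.47 + $273.46 = $549.14
Net pay = $2,781.45 − $549.14 = $2,232.31

$2,232.31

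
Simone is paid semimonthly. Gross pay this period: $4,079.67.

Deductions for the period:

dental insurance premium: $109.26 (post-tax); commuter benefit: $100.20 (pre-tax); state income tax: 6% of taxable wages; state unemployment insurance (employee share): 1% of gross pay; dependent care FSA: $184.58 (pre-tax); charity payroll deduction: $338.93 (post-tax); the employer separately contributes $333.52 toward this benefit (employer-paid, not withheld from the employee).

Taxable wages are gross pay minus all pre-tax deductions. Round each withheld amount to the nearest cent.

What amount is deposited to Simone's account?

Dependent care FSA: $184.58
Commuter benefit: $100.20
Pre-tax total = $184.58 + $100.20 = $284.78
Taxable wages = $4,079.67 − $284.78 = $3,794.89
State income tax: $3,794.89 × 0.06 = $227.69
State unemployment insurance (employee share): $4,079.67 × 0.01 = $40.80
Dental insurance premium: $109.26
Charity payroll deduction: $338.93
(Employer's $333.52 toward charity payroll deduction is not withheld from the employee.)
Total deductions = $184.58 + $100.20 + $227.69 + $40.80 + $109.26 + $338.93 = $1,001.46
Net pay = $4,079.67 − $1,001.46 = $3,078.21

$3,078.21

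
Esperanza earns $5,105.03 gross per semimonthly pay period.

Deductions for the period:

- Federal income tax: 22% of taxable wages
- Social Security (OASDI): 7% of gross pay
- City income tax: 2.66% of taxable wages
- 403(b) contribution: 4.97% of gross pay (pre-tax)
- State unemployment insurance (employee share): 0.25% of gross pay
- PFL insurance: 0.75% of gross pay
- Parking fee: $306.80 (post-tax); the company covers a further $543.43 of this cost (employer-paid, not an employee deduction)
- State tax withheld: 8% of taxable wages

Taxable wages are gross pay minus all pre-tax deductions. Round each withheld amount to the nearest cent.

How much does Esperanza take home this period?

403(b) contribution: $5,105.03 × 0.0497 = $253.72
Taxable wages = $5,105.03 − $253.72 = $4,851.31
City income tax: $4,851.31 × 0.0266 = $129.04
Federal income tax: $4,851.31 × 0.22 = $1,067.29
State tax withheld: $4,851.31 × 0.08 = $388.10
Social Security (OASDI): $5,105.03 × 0.07 = $357.35
State unemployment insurance (employee share): $5,105.03 × 0.0025 = $12.76
PFL insurance: $5,105.03 × 0.0075 = $38.29
Parking fee: $306.80
(Employer's $543.43 toward parking fee is not withheld from the employee.)
Total deductions = $253.72 + $129.04 + $1,067.29 + $388.10 + $357.35 + $12.76 + $38.29 + $306.80 = $2,553.35
Net pay = $5,105.03 − $2,553.35 = $2,551.68

$2,551.68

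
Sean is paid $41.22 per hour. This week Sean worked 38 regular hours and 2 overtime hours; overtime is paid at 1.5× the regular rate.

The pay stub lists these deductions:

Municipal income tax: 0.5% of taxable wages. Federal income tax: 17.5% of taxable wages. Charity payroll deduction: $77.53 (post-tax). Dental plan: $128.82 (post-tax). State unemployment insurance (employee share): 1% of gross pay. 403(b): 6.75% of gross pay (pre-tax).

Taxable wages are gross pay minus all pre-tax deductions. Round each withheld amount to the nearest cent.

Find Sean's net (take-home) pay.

Regular pay: 38 × $41.22 = $1,566.36
Overtime pay: 2 × $41.22 × 1.5 = $123.66
Gross pay = $1,566.36 + $123.66 = $1,690.02
403(b): $1,690.02 × 0.0675 = $114.08
Taxable wages = $1,690.02 − $114.08 = $1,575.94
Municipal income tax: $1,575.94 × 0.005 = $7.88
Federal income tax: $1,575.94 × 0.175 = $275.79
State unemployment insurance (employee share): $1,690.02 × 0.01 = $16.90
Dental plan: $128.82
Charity payroll deduction: $77.53
Total deductions = $114.08 + $7.88 + $275.79 + $16.90 + $128.82 + $77.53 = $621.00
Net pay = $1,690.02 − $621.00 = $1,069.02

$1,069.02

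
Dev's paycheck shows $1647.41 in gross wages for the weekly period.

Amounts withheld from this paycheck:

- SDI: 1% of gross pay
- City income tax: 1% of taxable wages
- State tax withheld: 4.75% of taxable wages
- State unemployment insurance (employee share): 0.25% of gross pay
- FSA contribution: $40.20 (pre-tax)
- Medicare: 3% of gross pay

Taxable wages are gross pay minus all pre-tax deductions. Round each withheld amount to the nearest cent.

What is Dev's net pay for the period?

$1444.79

FSA contribution: $40.20
Taxable wages = $1647.41 − $40.20 = $1607.21
City income tax: $1607.21 × 0.01 = $16.07
State tax withheld: $1607.21 × 0.0475 = $76.34
SDI: $1647.41 × 0.01 = $16.47
Medicare: $1647.41 × 0.03 = $49.42
State unemployment insurance (employee share): $1647.41 × 0.0025 = $4.12
Total deductions = $40.20 + $16.07 + $76.34 + $16.47 + $49.42 + $4.12 = $202.62
Net pay = $1647.41 − $202.62 = $1444.79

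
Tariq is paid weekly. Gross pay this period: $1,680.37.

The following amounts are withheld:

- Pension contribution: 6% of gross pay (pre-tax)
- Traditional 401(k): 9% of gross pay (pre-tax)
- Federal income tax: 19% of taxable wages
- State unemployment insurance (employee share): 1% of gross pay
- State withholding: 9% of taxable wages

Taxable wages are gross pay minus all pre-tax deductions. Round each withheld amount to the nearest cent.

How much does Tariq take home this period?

$1,011.59

Traditional 401(k): $1,680.37 × 0.09 = $151.23
Pension contribution: $1,680.37 × 0.06 = $100.82
Pre-tax total = $151.23 + $100.82 = $252.05
Taxable wages = $1,680.37 − $252.05 = $1,428.32
Federal income tax: $1,428.32 × 0.19 = $271.38
State withholding: $1,428.32 × 0.09 = $128.55
State unemployment insurance (employee share): $1,680.37 × 0.01 = $16.80
Total deductions = $151.23 + $100.82 + $271.38 + $128.55 + $16.80 = $668.78
Net pay = $1,680.37 − $668.78 = $1,011.59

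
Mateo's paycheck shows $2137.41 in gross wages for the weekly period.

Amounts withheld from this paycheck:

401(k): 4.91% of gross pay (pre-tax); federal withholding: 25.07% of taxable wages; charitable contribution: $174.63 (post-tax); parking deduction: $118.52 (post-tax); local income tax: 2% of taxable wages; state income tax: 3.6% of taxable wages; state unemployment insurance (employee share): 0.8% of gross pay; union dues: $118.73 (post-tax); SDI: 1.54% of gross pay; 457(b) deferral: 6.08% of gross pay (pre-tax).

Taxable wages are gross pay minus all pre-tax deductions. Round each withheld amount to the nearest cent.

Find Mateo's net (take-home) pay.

$857.11

457(b) deferral: $2137.41 × 0.0608 = $129.95
401(k): $2137.41 × 0.0491 = $104.95
Pre-tax total = $129.95 + $104.95 = $234.90
Taxable wages = $2137.41 − $234.90 = $1902.51
Local income tax: $1902.51 × 0.02 = $38.05
State income tax: $1902.51 × 0.036 = $68.49
Federal withholding: $1902.51 × 0.2507 = $476.96
SDI: $2137.41 × 0.0154 = $32.92
State unemployment insurance (employee share): $2137.41 × 0.008 = $17.10
Parking deduction: $118.52
Union dues: $118.73
Charitable contribution: $174.63
Total deductions = $129.95 + $104.95 + $38.05 + $68.49 + $476.96 + $32.92 + $17.10 + $118.52 + $118.73 + $174.63 = $1280.30
Net pay = $2137.41 − $1280.30 = $857.11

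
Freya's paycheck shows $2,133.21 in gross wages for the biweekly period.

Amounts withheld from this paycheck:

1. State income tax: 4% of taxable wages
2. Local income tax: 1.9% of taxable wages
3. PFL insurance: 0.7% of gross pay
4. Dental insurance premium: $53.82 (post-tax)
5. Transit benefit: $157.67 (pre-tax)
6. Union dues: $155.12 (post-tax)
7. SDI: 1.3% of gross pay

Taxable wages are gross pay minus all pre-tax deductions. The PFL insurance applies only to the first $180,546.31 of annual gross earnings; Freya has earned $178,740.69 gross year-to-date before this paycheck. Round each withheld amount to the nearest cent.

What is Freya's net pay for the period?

$1,609.67

Transit benefit: $157.67
Taxable wages = $2,133.21 − $157.67 = $1,975.54
State income tax: $1,975.54 × 0.04 = $79.02
Local income tax: $1,975.54 × 0.019 = $37.54
PFL insurance: only $180,546.31 − $178,740.69 = $1,805.62 of this check is subject → $1,805.62 × 0.007 = $12.64
SDI: $2,133.21 × 0.013 = $27.73
Dental insurance premium: $53.82
Union dues: $155.12
Total deductions = $157.67 + $79.02 + $37.54 + $12.64 + $27.73 + $53.82 + $155.12 = $523.54
Net pay = $2,133.21 − $523.54 = $1,609.67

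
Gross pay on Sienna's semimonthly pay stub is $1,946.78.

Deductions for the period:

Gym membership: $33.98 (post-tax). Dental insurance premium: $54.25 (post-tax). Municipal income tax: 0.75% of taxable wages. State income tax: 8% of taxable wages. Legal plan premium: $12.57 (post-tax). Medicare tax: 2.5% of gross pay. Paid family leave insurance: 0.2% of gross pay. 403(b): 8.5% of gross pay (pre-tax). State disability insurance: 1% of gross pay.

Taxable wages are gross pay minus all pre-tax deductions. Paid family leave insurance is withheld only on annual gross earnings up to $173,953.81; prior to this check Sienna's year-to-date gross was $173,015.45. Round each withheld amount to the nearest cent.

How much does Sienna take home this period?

403(b): $1,946.78 × 0.085 = $165.48
Taxable wages = $1,946.78 − $165.48 = $1,781.30
State income tax: $1,781.30 × 0.08 = $142.50
Municipal income tax: $1,781.30 × 0.0075 = $13.36
Paid family leave insurance: only $173,953.81 − $173,015.45 = $938.36 of this check is subject → $938.36 × 0.002 = $1.88
State disability insurance: $1,946.78 × 0.01 = $19.47
Medicare tax: $1,946.78 × 0.025 = $48.67
Gym membership: $33.98
Dental insurance premium: $54.25
Legal plan premium: $12.57
Total deductions = $165.48 + $142.50 + $13.36 + $1.88 + $19.47 + $48.67 + $33.98 + $54.25 + $12.57 = $492.16
Net pay = $1,946.78 − $492.16 = $1,454.62

$1,454.62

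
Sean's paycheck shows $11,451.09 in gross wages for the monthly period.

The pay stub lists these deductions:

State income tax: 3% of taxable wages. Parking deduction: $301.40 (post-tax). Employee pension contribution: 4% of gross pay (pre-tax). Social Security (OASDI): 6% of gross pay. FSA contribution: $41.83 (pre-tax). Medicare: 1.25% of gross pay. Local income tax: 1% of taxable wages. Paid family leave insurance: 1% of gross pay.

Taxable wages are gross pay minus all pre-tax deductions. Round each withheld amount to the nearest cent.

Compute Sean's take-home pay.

FSA contribution: $41.83
Employee pension contribution: $11,451.09 × 0.04 = $458.04
Pre-tax total = $41.83 + $458.04 = $499.87
Taxable wages = $11,451.09 − $499.87 = $10,951.22
Local income tax: $10,951.22 × 0.01 = $109.51
State income tax: $10,951.22 × 0.03 = $328.54
Social Security (OASDI): $11,451.09 × 0.06 = $687.07
Paid family leave insurance: $11,451.09 × 0.01 = $114.51
Medicare: $11,451.09 × 0.0125 = $143.14
Parking deduction: $301.40
Total deductions = $41.83 + $458.04 + $109.51 + $328.54 + $687.07 + $114.51 + $143.14 + $301.40 = $2,184.04
Net pay = $11,451.09 − $2,184.04 = $9,267.05

$9,267.05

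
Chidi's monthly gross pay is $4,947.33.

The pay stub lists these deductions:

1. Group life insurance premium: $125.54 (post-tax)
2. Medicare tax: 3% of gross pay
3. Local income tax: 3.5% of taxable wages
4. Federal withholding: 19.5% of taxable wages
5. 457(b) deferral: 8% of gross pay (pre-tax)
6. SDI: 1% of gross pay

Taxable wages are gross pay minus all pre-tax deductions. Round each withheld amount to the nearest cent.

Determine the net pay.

$3,181.26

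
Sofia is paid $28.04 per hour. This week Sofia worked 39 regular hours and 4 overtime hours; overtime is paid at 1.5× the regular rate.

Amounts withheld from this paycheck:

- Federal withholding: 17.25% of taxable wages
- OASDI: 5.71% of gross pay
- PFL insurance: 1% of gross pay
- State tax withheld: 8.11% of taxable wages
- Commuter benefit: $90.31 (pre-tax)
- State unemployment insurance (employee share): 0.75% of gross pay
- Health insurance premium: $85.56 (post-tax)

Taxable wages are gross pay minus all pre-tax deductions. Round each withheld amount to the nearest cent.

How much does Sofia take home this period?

$694.71

Regular pay: 39 × $28.04 = $1093.56
Overtime pay: 4 × $28.04 × 1.5 = $168.24
Gross pay = $1093.56 + $168.24 = $1261.80
Commuter benefit: $90.31
Taxable wages = $1261.80 − $90.31 = $1171.49
Federal withholding: $1171.49 × 0.1725 = $202.08
State tax withheld: $1171.49 × 0.0811 = $95.01
State unemployment insurance (employee share): $1261.80 × 0.0075 = $9.46
PFL insurance: $1261.80 × 0.01 = $12.62
OASDI: $1261.80 × 0.0571 = $72.05
Health insurance premium: $85.56
Total deductions = $90.31 + $202.08 + $95.01 + $9.46 + $12.62 + $72.05 + $85.56 = $567.09
Net pay = $1261.80 − $567.09 = $694.71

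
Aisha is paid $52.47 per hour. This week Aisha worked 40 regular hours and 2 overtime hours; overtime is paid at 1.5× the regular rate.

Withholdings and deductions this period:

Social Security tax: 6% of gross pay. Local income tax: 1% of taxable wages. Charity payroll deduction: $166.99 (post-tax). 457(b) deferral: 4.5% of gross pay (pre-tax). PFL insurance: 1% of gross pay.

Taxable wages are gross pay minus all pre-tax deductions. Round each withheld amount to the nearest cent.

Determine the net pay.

$1,808.21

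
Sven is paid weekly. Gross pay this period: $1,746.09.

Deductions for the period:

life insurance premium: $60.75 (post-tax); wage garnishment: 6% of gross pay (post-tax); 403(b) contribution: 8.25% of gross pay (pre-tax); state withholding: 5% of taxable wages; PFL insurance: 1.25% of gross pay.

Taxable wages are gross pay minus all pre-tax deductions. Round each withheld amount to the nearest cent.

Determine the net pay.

403(b) contribution: $1,746.09 × 0.0825 = $144.05
Taxable wages = $1,746.09 − $144.05 = $1,602.04
State withholding: $1,602.04 × 0.05 = $80.10
PFL insurance: $1,746.09 × 0.0125 = $21.83
Wage garnishment: $1,746.09 × 0.06 = $104.77
Life insurance premium: $60.75
Total deductions = $144.05 + $80.10 + $21.83 + $104.77 + $60.75 = $411.50
Net pay = $1,746.09 − $411.50 = $1,334.59

$1,334.59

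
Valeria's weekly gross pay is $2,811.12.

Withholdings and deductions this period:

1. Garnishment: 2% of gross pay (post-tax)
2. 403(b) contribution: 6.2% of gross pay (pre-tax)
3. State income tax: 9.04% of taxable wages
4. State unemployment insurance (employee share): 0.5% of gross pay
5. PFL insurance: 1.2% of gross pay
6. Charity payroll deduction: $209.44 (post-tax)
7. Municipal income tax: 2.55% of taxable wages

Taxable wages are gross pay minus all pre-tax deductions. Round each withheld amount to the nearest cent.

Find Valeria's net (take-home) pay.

$2,017.77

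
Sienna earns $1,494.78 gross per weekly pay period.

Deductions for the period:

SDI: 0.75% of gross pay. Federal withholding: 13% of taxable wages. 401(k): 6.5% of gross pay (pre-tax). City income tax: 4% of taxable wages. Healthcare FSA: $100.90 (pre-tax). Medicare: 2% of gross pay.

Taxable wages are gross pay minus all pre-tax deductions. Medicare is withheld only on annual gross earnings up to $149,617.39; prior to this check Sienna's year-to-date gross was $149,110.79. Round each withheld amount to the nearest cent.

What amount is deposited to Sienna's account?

401(k): $1,494.78 × 0.065 = $97.16
Healthcare FSA: $100.90
Pre-tax total = $97.16 + $100.90 = $198.06
Taxable wages = $1,494.78 − $198.06 = $1,296.72
City income tax: $1,296.72 × 0.04 = $51.87
Federal withholding: $1,296.72 × 0.13 = $168.57
Medicare: only $149,617.39 − $149,110.79 = $506.60 of this check is subject → $506.60 × 0.02 = $10.13
SDI: $1,494.78 × 0.0075 = $11.21
Total deductions = $97.16 + $100.90 + $51.87 + $168.57 + $10.13 + $11.21 = $439.84
Net pay = $1,494.78 − $439.84 = $1,054.94

$1,054.94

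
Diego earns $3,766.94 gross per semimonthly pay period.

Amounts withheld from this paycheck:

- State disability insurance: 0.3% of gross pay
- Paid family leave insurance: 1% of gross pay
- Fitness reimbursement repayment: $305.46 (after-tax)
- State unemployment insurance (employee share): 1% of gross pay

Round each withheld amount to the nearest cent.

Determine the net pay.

$3,374.84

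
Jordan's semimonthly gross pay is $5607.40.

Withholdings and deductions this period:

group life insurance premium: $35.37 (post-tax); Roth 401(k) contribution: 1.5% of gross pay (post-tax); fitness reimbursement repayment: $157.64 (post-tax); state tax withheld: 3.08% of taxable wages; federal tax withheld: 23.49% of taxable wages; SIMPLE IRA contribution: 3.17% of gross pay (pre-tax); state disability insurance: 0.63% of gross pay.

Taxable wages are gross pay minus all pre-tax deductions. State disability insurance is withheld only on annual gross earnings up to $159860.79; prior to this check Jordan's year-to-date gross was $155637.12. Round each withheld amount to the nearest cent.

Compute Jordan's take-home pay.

$3683.27

SIMPLE IRA contribution: $5607.40 × 0.0317 = $177.75
Taxable wages = $5607.40 − $177.75 = $5429.65
Federal tax withheld: $5429.65 × 0.2349 = $1275.42
State tax withheld: $5429.65 × 0.0308 = $167.23
State disability insurance: only $159860.79 − $155637.12 = $4223.67 of this check is subject → $4223.67 × 0.0063 = $26.61
Fitness reimbursement repayment: $157.64
Roth 401(k) contribution: $5607.40 × 0.015 = $84.11
Group life insurance premium: $35.37
Total deductions = $177.75 + $1275.42 + $167.23 + $26.61 + $157.64 + $84.11 + $35.37 = $1924.13
Net pay = $5607.40 − $1924.13 = $3683.27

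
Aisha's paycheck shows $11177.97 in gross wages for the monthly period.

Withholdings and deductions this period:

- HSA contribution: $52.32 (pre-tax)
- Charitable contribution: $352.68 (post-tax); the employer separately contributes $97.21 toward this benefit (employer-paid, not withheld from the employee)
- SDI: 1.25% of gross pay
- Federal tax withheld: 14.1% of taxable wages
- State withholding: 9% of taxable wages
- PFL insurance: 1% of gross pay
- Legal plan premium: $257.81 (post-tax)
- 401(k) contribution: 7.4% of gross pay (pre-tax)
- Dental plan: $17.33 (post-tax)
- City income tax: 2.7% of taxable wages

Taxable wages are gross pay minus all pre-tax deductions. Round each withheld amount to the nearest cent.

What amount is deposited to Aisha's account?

$6762.15

401(k) contribution: $11177.97 × 0.074 = $827.17
HSA contribution: $52.32
Pre-tax total = $827.17 + $52.32 = $879.49
Taxable wages = $11177.97 − $879.49 = $10298.48
City income tax: $10298.48 × 0.027 = $278.06
State withholding: $10298.48 × 0.09 = $926.86
Federal tax withheld: $10298.48 × 0.141 = $1452.09
SDI: $11177.97 × 0.0125 = $139.72
PFL insurance: $11177.97 × 0.01 = $111.78
Legal plan premium: $257.81
Charitable contribution: $352.68
Dental plan: $17.33
(Employer's $97.21 toward charitable contribution is not withheld from the employee.)
Total deductions = $827.17 + $52.32 + $278.06 + $926.86 + $1452.09 + $139.72 + $111.78 + $257.81 + $352.68 + $17.33 = $4415.82
Net pay = $11177.97 − $4415.82 = $6762.15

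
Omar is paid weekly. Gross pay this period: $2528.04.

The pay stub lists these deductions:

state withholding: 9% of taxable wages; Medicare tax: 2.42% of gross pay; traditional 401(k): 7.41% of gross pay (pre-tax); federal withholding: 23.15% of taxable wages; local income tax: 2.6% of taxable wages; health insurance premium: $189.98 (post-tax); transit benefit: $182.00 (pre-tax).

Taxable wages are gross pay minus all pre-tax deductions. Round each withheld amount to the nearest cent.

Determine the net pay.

Traditional 401(k): $2528.04 × 0.0741 = $187.33
Transit benefit: $182.00
Pre-tax total = $187.33 + $182.00 = $369.33
Taxable wages = $2528.04 − $369.33 = $2158.71
Federal withholding: $2158.71 × 0.2315 = $499.74
Local income tax: $2158.71 × 0.026 = $56.13
State withholding: $2158.71 × 0.09 = $194.28
Medicare tax: $2528.04 × 0.0242 = $61.18
Health insurance premium: $189.98
Total deductions = $187.33 + $182.00 + $499.74 + $56.13 + $194.28 + $61.18 + $189.98 = $1370.64
Net pay = $2528.04 − $1370.64 = $1157.40

$1157.40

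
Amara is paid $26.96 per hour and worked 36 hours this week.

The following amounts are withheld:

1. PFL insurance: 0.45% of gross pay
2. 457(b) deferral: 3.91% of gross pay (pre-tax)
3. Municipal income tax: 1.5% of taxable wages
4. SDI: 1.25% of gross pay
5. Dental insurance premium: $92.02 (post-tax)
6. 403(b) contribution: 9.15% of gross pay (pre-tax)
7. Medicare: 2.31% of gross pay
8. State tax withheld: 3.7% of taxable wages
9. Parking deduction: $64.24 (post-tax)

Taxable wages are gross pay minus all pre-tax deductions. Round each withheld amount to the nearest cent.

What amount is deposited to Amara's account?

$604.74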